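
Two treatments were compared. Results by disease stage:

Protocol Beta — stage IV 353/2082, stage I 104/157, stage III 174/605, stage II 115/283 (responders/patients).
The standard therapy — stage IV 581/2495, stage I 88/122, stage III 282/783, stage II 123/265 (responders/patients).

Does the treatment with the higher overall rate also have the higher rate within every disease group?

Yes

Stage IV: Protocol Beta 353/2082 = 17.0%, the standard therapy 581/2495 = 23.3% → the standard therapy
Stage I: Protocol Beta 104/157 = 66.2%, the standard therapy 88/122 = 72.1% → the standard therapy
Stage III: Protocol Beta 174/605 = 28.8%, the standard therapy 282/783 = 36.0% → the standard therapy
Stage II: Protocol Beta 115/283 = 40.6%, the standard therapy 123/265 = 46.4% → the standard therapy
Overall: Protocol Beta 746/3127 = 23.9%, the standard therapy 1074/3665 = 29.3% → the standard therapy
The standard therapy wins overall and in every disease group — no reversal.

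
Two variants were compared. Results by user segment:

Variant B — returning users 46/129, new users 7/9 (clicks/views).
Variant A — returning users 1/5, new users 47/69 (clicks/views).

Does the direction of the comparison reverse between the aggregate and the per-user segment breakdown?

Returning users: Variant B 46/129 = 35.7%, Variant A 1/5 = 20.0% → Variant B
New users: Variant B 7/9 = 77.8%, Variant A 47/69 = 68.1% → Variant B
Overall: Variant B 53/138 = 38.4%, Variant A 48/74 = 64.9% → Variant A
Variant B wins each user group but Variant A wins overall — the comparison reverses. Variant B's views skew toward returning users, which has a lower base rate.

Yes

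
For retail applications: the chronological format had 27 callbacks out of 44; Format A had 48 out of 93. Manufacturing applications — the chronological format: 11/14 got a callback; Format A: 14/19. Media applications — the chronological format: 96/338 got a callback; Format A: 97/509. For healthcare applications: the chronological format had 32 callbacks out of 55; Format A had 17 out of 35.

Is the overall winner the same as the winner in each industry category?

Yes

Retail: the chronological format 27/44 = 61.4%, Format A 48/93 = 51.6% → the chronological format
Manufacturing: the chronological format 11/14 = 78.6%, Format A 14/19 = 73.7% → the chronological format
Media: the chronological format 96/338 = 28.4%, Format A 97/509 = 19.1% → the chronological format
Healthcare: the chronological format 32/55 = 58.2%, Format A 17/35 = 48.6% → the chronological format
Overall: the chronological format 166/451 = 36.8%, Format A 176/656 = 26.8% → the chronological format
The chronological format wins overall and in every industry group — no reversal.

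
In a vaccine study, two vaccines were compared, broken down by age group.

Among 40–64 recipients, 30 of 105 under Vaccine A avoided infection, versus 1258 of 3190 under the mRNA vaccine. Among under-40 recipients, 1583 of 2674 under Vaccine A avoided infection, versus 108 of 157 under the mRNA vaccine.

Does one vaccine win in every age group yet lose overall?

Yes

40–64: Vaccine A 30/105 = 28.6%, the mRNA vaccine 1258/3190 = 39.4% → the mRNA vaccine
Under-40: Vaccine A 1583/2674 = 59.2%, the mRNA vaccine 108/157 = 68.8% → the mRNA vaccine
Overall: Vaccine A 1613/2779 = 58.0%, the mRNA vaccine 1366/3347 = 40.8% → Vaccine A
The mRNA vaccine wins each age group but Vaccine A wins overall — the comparison reverses. The mRNA vaccine's recipients skew toward 40–64, which has a lower base rate.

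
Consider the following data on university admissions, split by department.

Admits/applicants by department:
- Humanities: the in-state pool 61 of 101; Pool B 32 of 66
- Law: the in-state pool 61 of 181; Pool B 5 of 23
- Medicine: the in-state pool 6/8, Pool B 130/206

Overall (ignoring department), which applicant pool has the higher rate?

Humanities: the in-state pool 61/101 = 60.4%, Pool B 32/66 = 48.5% → the in-state pool
Law: the in-state pool 61/181 = 33.7%, Pool B 5/23 = 21.7% → the in-state pool
Medicine: the in-state pool 6/8 = 75.0%, Pool B 130/206 = 63.1% → the in-state pool
Overall: the in-state pool 128/290 = 44.1%, Pool B 167/295 = 56.6% → Pool B
(The in-state pool wins every department group but Pool B wins overall — the in-state pool's applicants skew toward the low-rate Law group.)

Pool B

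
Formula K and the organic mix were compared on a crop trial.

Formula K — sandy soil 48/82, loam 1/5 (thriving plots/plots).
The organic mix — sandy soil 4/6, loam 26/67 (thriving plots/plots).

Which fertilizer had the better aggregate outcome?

Sandy soil: Formula K 48/82 = 58.5%, the organic mix 4/6 = 66.7% → the organic mix
Loam: Formula K 1/5 = 20.0%, the organic mix 26/67 = 38.8% → the organic mix
Overall: Formula K 49/87 = 56.3%, the organic mix 30/73 = 41.1% → Formula K
(The organic mix wins every soil group but Formula K wins overall — the organic mix's plots skew toward the low-rate loam group.)

Formula K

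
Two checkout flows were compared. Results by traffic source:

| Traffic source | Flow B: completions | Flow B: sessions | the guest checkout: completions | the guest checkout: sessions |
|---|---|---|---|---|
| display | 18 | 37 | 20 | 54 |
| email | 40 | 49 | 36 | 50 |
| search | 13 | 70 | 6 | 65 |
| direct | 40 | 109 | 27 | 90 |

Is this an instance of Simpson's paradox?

No

Display: Flow B 18/37 = 48.6%, the guest checkout 20/54 = 37.0% → Flow B
Email: Flow B 40/49 = 81.6%, the guest checkout 36/50 = 72.0% → Flow B
Search: Flow B 13/70 = 18.6%, the guest checkout 6/65 = 9.2% → Flow B
Direct: Flow B 40/109 = 36.7%, the guest checkout 27/90 = 30.0% → Flow B
Overall: Flow B 111/265 = 41.9%, the guest checkout 89/259 = 34.4% → Flow B
Flow B wins overall and in every traffic group — no reversal.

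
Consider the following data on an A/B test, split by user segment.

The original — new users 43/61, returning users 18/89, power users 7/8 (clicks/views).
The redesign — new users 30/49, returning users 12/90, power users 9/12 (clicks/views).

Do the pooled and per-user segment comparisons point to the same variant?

New users: the original 43/61 = 70.5%, the redesign 30/49 = 61.2% → the original
Returning users: the original 18/89 = 20.2%, the redesign 12/90 = 13.3% → the original
Power users: the original 7/8 = 87.5%, the redesign 9/12 = 75.0% → the original
Overall: the original 68/158 = 43.0%, the redesign 51/151 = 33.8% → the original
The original wins overall and in every user group — no reversal.

Yes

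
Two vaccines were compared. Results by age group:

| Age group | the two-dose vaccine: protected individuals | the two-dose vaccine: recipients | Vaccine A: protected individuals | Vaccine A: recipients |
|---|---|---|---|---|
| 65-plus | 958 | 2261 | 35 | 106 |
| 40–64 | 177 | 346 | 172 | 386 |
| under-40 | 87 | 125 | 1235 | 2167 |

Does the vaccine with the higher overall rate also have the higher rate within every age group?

65-plus: the two-dose vaccine 958/2261 = 42.4%, Vaccine A 35/106 = 33.0% → the two-dose vaccine
40–64: the two-dose vaccine 177/346 = 51.2%, Vaccine A 172/386 = 44.6% → the two-dose vaccine
Under-40: the two-dose vaccine 87/125 = 69.6%, Vaccine A 1235/2167 = 57.0% → the two-dose vaccine
Overall: the two-dose vaccine 1222/2732 = 44.7%, Vaccine A 1442/2659 = 54.2% → Vaccine A
The two-dose vaccine wins each age group but Vaccine A wins overall — the comparison reverses. The two-dose vaccine's recipients skew toward 65-plus, which has a lower base rate.

No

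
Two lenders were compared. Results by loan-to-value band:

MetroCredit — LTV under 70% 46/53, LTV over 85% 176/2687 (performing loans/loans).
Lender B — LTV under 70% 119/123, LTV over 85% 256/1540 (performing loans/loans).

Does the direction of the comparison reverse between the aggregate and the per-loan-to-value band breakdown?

LTV under 70%: MetroCredit 46/53 = 86.8%, Lender B 119/123 = 96.7% → Lender B
LTV over 85%: MetroCredit 176/2687 = 6.6%, Lender B 256/1540 = 16.6% → Lender B
Overall: MetroCredit 222/2740 = 8.1%, Lender B 375/1663 = 22.5% → Lender B
Lender B wins overall and in every loan-to-value group — no reversal.

No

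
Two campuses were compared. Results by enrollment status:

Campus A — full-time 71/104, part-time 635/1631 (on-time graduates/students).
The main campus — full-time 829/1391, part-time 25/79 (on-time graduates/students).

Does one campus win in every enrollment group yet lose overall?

Full-time: Campus A 71/104 = 68.3%, the main campus 829/1391 = 59.6% → Campus A
Part-time: Campus A 635/1631 = 38.9%, the main campus 25/79 = 31.6% → Campus A
Overall: Campus A 706/1735 = 40.7%, the main campus 854/1470 = 58.1% → the main campus
Campus A wins each enrollment group but the main campus wins overall — the comparison reverses. Campus A's students skew toward part-time, which has a lower base rate.

Yes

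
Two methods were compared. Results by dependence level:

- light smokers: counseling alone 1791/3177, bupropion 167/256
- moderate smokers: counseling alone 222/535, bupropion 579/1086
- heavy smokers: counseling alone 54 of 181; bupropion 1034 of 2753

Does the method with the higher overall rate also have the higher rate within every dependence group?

No

Light smokers: counseling alone 1791/3177 = 56.4%, bupropion 167/256 = 65.2% → bupropion
Moderate smokers: counseling alone 222/535 = 41.5%, bupropion 579/1086 = 53.3% → bupropion
Heavy smokers: counseling alone 54/181 = 29.8%, bupropion 1034/2753 = 37.6% → bupropion
Overall: counseling alone 2067/3893 = 53.1%, bupropion 1780/4095 = 43.5% → counseling alone
Bupropion wins each dependence group but counseling alone wins overall — the comparison reverses. Bupropion's participants skew toward heavy smokers, which has a lower base rate.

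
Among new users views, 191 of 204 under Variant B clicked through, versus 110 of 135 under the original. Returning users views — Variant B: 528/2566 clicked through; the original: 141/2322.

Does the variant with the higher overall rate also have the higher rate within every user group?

New users: Variant B 191/204 = 93.6%, the original 110/135 = 81.5% → Variant B
Returning users: Variant B 528/2566 = 20.6%, the original 141/2322 = 6.1% → Variant B
Overall: Variant B 719/2770 = 26.0%, the original 251/2457 = 10.2% → Variant B
Variant B wins overall and in every user group — no reversal.

Yes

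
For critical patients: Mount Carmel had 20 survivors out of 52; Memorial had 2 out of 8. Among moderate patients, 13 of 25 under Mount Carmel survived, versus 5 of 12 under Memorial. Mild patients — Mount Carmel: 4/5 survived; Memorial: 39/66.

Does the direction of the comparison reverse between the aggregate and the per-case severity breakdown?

Yes

Critical: Mount Carmel 20/52 = 38.5%, Memorial 2/8 = 25.0% → Mount Carmel
Moderate: Mount Carmel 13/25 = 52.0%, Memorial 5/12 = 41.7% → Mount Carmel
Mild: Mount Carmel 4/5 = 80.0%, Memorial 39/66 = 59.1% → Mount Carmel
Overall: Mount Carmel 37/82 = 45.1%, Memorial 46/86 = 53.5% → Memorial
Mount Carmel wins each case group but Memorial wins overall — the comparison reverses. Mount Carmel's patients skew toward critical, which has a lower base rate.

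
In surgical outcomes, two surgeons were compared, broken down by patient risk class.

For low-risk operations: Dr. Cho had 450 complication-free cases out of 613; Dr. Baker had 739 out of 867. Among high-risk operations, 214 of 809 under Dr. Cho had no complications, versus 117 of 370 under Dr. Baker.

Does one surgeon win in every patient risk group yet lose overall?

Low-risk: Dr. Cho 450/613 = 73.4%, Dr. Baker 739/867 = 85.2% → Dr. Baker
High-risk: Dr. Cho 214/809 = 26.5%, Dr. Baker 117/370 = 31.6% → Dr. Baker
Overall: Dr. Cho 664/1422 = 46.7%, Dr. Baker 856/1237 = 69.2% → Dr. Baker
Dr. Baker wins overall and in every patient risk group — no reversal.

No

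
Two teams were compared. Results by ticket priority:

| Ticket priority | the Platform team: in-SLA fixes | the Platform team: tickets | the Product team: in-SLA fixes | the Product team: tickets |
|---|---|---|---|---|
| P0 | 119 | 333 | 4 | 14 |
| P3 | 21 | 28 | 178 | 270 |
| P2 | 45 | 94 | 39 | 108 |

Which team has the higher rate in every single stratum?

P0: the Platform team 119/333 = 35.7%, the Product team 4/14 = 28.6% → the Platform team
P3: the Platform team 21/28 = 75.0%, the Product team 178/270 = 65.9% → the Platform team
P2: the Platform team 45/94 = 47.9%, the Product team 39/108 = 36.1% → the Platform team
The Platform team has the higher rate in all 3 groups.

the Platform team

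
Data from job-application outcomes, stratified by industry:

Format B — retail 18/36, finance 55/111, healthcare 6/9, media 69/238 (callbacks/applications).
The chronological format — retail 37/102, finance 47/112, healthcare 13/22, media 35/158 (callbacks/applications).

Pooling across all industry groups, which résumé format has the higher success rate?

Retail: Format B 18/36 = 50.0%, the chronological format 37/102 = 36.3% → Format B
Finance: Format B 55/111 = 49.5%, the chronological format 47/112 = 42.0% → Format B
Healthcare: Format B 6/9 = 66.7%, the chronological format 13/22 = 59.1% → Format B
Media: Format B 69/238 = 29.0%, the chronological format 35/158 = 22.2% → Format B
Overall: Format B 148/394 = 37.6%, the chronological format 132/394 = 33.5% → Format B

Format B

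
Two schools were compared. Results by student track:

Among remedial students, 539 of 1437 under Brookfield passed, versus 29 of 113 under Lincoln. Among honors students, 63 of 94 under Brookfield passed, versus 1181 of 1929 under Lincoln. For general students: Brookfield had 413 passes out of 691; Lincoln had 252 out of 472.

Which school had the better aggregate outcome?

Remedial: Brookfield 539/1437 = 37.5%, Lincoln 29/113 = 25.7% → Brookfield
Honors: Brookfield 63/94 = 67.0%, Lincoln 1181/1929 = 61.2% → Brookfield
General: Brookfield 413/691 = 59.8%, Lincoln 252/472 = 53.4% → Brookfield
Overall: Brookfield 1015/2222 = 45.7%, Lincoln 1462/2514 = 58.2% → Lincoln
(Brookfield wins every student group but Lincoln wins overall — Brookfield's students skew toward the low-rate remedial group.)

Lincoln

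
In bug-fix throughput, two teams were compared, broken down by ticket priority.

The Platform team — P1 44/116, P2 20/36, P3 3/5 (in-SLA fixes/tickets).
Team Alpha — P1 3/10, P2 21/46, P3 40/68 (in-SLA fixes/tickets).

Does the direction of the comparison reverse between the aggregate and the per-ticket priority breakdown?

Yes

P1: the Platform team 44/116 = 37.9%, Team Alpha 3/10 = 30.0% → the Platform team
P2: the Platform team 20/36 = 55.6%, Team Alpha 21/46 = 45.7% → the Platform team
P3: the Platform team 3/5 = 60.0%, Team Alpha 40/68 = 58.8% → the Platform team
Overall: the Platform team 67/157 = 42.7%, Team Alpha 64/124 = 51.6% → Team Alpha
The Platform team wins each ticket group but Team Alpha wins overall — the comparison reverses. The Platform team's tickets skew toward P1, which has a lower base rate.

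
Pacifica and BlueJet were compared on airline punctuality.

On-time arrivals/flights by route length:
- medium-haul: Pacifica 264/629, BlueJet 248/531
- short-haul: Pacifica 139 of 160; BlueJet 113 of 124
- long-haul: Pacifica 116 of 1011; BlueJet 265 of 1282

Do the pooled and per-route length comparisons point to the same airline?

Yes

Medium-haul: Pacifica 264/629 = 42.0%, BlueJet 248/531 = 46.7% → BlueJet
Short-haul: Pacifica 139/160 = 86.9%, BlueJet 113/124 = 91.1% → BlueJet
Long-haul: Pacifica 116/1011 = 11.5%, BlueJet 265/1282 = 20.7% → BlueJet
Overall: Pacifica 519/1800 = 28.8%, BlueJet 626/1937 = 32.3% → BlueJet
BlueJet wins overall and in every route group — no reversal.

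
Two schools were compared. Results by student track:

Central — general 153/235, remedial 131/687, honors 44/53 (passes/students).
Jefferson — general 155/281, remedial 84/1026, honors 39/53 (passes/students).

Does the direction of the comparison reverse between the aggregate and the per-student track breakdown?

General: Central 153/235 = 65.1%, Jefferson 155/281 = 55.2% → Central
Remedial: Central 131/687 = 19.1%, Jefferson 84/1026 = 8.2% → Central
Honors: Central 44/53 = 83.0%, Jefferson 39/53 = 73.6% → Central
Overall: Central 328/975 = 33.6%, Jefferson 278/1360 = 20.4% → Central
Central wins overall and in every student group — no reversal.

No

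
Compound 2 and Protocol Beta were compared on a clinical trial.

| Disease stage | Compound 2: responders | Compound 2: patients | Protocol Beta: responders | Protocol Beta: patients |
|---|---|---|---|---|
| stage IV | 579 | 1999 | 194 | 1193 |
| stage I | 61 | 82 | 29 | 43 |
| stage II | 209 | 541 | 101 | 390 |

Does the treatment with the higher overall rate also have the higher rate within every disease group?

Stage IV: Compound 2 579/1999 = 29.0%, Protocol Beta 194/1193 = 16.3% → Compound 2
Stage I: Compound 2 61/82 = 74.4%, Protocol Beta 29/43 = 67.4% → Compound 2
Stage II: Compound 2 209/541 = 38.6%, Protocol Beta 101/390 = 25.9% → Compound 2
Overall: Compound 2 849/2622 = 32.4%, Protocol Beta 324/1626 = 19.9% → Compound 2
Compound 2 wins overall and in every disease group — no reversal.

Yes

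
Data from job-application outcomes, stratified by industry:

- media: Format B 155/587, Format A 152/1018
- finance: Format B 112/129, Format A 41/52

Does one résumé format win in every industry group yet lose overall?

No

Media: Format B 155/587 = 26.4%, Format A 152/1018 = 14.9% → Format B
Finance: Format B 112/129 = 86.8%, Format A 41/52 = 78.8% → Format B
Overall: Format B 267/716 = 37.3%, Format A 193/1070 = 18.0% → Format B
Format B wins overall and in every industry group — no reversal.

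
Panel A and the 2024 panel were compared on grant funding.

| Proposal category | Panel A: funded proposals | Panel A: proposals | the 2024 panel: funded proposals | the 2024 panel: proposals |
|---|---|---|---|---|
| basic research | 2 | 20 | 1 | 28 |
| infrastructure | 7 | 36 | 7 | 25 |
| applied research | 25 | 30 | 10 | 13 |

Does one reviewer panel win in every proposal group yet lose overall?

Basic research: Panel A 2/20 = 10.0%, the 2024 panel 1/28 = 3.6% → Panel A
Infrastructure: Panel A 7/36 = 19.4%, the 2024 panel 7/25 = 28.0% → the 2024 panel
Applied research: Panel A 25/30 = 83.3%, the 2024 panel 10/13 = 76.9% → Panel A
Overall: Panel A 34/86 = 39.5%, the 2024 panel 18/66 = 27.3% → Panel A
Neither sweeps: Panel A wins 2 of 3 groups, the 2024 panel wins 1. Panel A wins overall but not every group — no Simpson reversal.

No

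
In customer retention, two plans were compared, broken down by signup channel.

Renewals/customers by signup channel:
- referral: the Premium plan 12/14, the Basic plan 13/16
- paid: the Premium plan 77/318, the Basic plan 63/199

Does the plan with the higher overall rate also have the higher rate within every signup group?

No

Referral: the Premium plan 12/14 = 85.7%, the Basic plan 13/16 = 81.2% → the Premium plan
Paid: the Premium plan 77/318 = 24.2%, the Basic plan 63/199 = 31.7% → the Basic plan
Overall: the Premium plan 89/332 = 26.8%, the Basic plan 76/215 = 35.3% → the Basic plan
Neither sweeps: the Premium plan wins 1 of 2 groups, the Basic plan wins 1. The Basic plan wins overall but not every group — no Simpson reversal.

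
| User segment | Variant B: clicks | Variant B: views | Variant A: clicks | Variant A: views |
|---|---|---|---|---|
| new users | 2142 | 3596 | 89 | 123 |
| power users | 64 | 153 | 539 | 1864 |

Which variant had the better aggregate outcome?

New users: Variant B 2142/3596 = 59.6%, Variant A 89/123 = 72.4% → Variant A
Power users: Variant B 64/153 = 41.8%, Variant A 539/1864 = 28.9% → Variant B
Overall: Variant B 2206/3749 = 58.8%, Variant A 628/1987 = 31.6% → Variant B
(Neither sweeps every user group, but Variant B has the higher pooled rate.)

Variant B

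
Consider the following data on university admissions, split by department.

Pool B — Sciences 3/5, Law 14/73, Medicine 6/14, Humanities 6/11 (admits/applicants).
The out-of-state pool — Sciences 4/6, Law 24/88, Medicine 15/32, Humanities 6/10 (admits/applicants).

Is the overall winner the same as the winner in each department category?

Yes

Sciences: Pool B 3/5 = 60.0%, the out-of-state pool 4/6 = 66.7% → the out-of-state pool
Law: Pool B 14/73 = 19.2%, the out-of-state pool 24/88 = 27.3% → the out-of-state pool
Medicine: Pool B 6/14 = 42.9%, the out-of-state pool 15/32 = 46.9% → the out-of-state pool
Humanities: Pool B 6/11 = 54.5%, the out-of-state pool 6/10 = 60.0% → the out-of-state pool
Overall: Pool B 29/103 = 28.2%, the out-of-state pool 49/136 = 36.0% → the out-of-state pool
The out-of-state pool wins overall and in every department group — no reversal.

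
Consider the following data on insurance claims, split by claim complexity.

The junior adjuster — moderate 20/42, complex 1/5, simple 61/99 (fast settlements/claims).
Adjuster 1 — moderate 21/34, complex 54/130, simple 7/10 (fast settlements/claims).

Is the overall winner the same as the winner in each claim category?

Moderate: the junior adjuster 20/42 = 47.6%, Adjuster 1 21/34 = 61.8% → Adjuster 1
Complex: the junior adjuster 1/5 = 20.0%, Adjuster 1 54/130 = 41.5% → Adjuster 1
Simple: the junior adjuster 61/99 = 61.6%, Adjuster 1 7/10 = 70.0% → Adjuster 1
Overall: the junior adjuster 82/146 = 56.2%, Adjuster 1 82/174 = 47.1% → the junior adjuster
Adjuster 1 wins each claim group but the junior adjuster wins overall — the comparison reverses. Adjuster 1's claims skew toward complex, which has a lower base rate.

No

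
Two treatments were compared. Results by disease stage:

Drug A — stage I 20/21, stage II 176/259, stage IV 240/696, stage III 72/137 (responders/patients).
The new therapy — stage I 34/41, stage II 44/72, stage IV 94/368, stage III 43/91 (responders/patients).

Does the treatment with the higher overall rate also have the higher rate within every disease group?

Stage I: Drug A 20/21 = 95.2%, the new therapy 34/41 = 82.9% → Drug A
Stage II: Drug A 176/259 = 68.0%, the new therapy 44/72 = 61.1% → Drug A
Stage IV: Drug A 240/696 = 34.5%, the new therapy 94/368 = 25.5% → Drug A
Stage III: Drug A 72/137 = 52.6%, the new therapy 43/91 = 47.3% → Drug A
Overall: Drug A 508/1113 = 45.6%, the new therapy 215/572 = 37.6% → Drug A
Drug A wins overall and in every disease group — no reversal.

Yes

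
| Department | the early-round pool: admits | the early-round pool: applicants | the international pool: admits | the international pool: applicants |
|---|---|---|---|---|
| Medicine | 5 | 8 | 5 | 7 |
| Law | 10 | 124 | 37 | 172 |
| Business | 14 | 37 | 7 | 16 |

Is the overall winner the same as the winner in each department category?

Yes

Medicine: the early-round pool 5/8 = 62.5%, the international pool 5/7 = 71.4% → the international pool
Law: the early-round pool 10/124 = 8.1%, the international pool 37/172 = 21.5% → the international pool
Business: the early-round pool 14/37 = 37.8%, the international pool 7/16 = 43.8% → the international pool
Overall: the early-round pool 29/169 = 17.2%, the international pool 49/195 = 25.1% → the international pool
The international pool wins overall and in every department group — no reversal.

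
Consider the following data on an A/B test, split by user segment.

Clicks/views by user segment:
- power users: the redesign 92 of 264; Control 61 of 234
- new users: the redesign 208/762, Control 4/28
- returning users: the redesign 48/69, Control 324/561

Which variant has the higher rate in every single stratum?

the redesign

Power users: the redesign 92/264 = 34.8%, Control 61/234 = 26.1% → the redesign
New users: the redesign 208/762 = 27.3%, Control 4/28 = 14.3% → the redesign
Returning users: the redesign 48/69 = 69.6%, Control 324/561 = 57.8% → the redesign
The redesign has the higher rate in all 3 groups.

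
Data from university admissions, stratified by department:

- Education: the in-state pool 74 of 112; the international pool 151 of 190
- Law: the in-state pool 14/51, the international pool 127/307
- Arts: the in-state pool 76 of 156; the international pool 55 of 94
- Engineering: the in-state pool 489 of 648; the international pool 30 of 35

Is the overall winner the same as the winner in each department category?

Education: the in-state pool 74/112 = 66.1%, the international pool 151/190 = 79.5% → the international pool
Law: the in-state pool 14/51 = 27.5%, the international pool 127/307 = 41.4% → the international pool
Arts: the in-state pool 76/156 = 48.7%, the international pool 55/94 = 58.5% → the international pool
Engineering: the in-state pool 489/648 = 75.5%, the international pool 30/35 = 85.7% → the international pool
Overall: the in-state pool 653/967 = 67.5%, the international pool 363/626 = 58.0% → the in-state pool
The international pool wins each department group but the in-state pool wins overall — the comparison reverses. The international pool's applicants skew toward Law, which has a lower base rate.

No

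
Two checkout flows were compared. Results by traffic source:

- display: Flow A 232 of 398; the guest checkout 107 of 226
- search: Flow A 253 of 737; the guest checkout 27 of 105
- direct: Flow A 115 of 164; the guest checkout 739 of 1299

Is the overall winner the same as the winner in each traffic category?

Display: Flow A 232/398 = 58.3%, the guest checkout 107/226 = 47.3% → Flow A
Search: Flow A 253/737 = 34.3%, the guest checkout 27/105 = 25.7% → Flow A
Direct: Flow A 115/164 = 70.1%, the guest checkout 739/1299 = 56.9% → Flow A
Overall: Flow A 600/1299 = 46.2%, the guest checkout 873/1630 = 53.6% → the guest checkout
Flow A wins each traffic group but the guest checkout wins overall — the comparison reverses. Flow A's sessions skew toward search, which has a lower base rate.

No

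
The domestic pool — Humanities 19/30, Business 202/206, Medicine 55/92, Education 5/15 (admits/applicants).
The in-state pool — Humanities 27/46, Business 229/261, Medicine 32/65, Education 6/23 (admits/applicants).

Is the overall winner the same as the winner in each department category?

Humanities: the domestic pool 19/30 = 63.3%, the in-state pool 27/46 = 58.7% → the domestic pool
Business: the domestic pool 202/206 = 98.1%, the in-state pool 229/261 = 87.7% → the domestic pool
Medicine: the domestic pool 55/92 = 59.8%, the in-state pool 32/65 = 49.2% → the domestic pool
Education: the domestic pool 5/15 = 33.3%, the in-state pool 6/23 = 26.1% → the domestic pool
Overall: the domestic pool 281/343 = 81.9%, the in-state pool 294/395 = 74.4% → the domestic pool
The domestic pool wins overall and in every department group — no reversal.

Yes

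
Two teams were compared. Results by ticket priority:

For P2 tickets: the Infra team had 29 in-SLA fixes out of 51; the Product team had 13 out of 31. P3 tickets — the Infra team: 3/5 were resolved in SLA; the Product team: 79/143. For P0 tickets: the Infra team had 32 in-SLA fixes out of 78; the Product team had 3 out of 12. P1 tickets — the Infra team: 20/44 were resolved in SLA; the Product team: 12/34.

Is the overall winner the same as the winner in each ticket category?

No

P2: the Infra team 29/51 = 56.9%, the Product team 13/31 = 41.9% → the Infra team
P3: the Infra team 3/5 = 60.0%, the Product team 79/143 = 55.2% → the Infra team
P0: the Infra team 32/78 = 41.0%, the Product team 3/12 = 25.0% → the Infra team
P1: the Infra team 20/44 = 45.5%, the Product team 12/34 = 35.3% → the Infra team
Overall: the Infra team 84/178 = 47.2%, the Product team 107/220 = 48.6% → the Product team
The Infra team wins each ticket group but the Product team wins overall — the comparison reverses. The Infra team's tickets skew toward P0, which has a lower base rate.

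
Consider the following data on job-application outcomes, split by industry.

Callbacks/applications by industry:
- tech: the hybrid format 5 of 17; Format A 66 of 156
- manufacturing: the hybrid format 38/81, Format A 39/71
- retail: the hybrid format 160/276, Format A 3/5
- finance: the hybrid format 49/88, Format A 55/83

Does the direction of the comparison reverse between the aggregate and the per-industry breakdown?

Tech: the hybrid format 5/17 = 29.4%, Format A 66/156 = 42.3% → Format A
Manufacturing: the hybrid format 38/81 = 46.9%, Format A 39/71 = 54.9% → Format A
Retail: the hybrid format 160/276 = 58.0%, Format A 3/5 = 60.0% → Format A
Finance: the hybrid format 49/88 = 55.7%, Format A 55/83 = 66.3% → Format A
Overall: the hybrid format 252/462 = 54.5%, Format A 163/315 = 51.7% → the hybrid format
Format A wins each industry group but the hybrid format wins overall — the comparison reverses. Format A's applications skew toward tech, which has a lower base rate.

Yes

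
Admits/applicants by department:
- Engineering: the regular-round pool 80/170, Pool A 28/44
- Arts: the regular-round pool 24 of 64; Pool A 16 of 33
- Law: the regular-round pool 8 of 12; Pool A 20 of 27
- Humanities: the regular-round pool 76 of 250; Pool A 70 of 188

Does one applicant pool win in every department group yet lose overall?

Engineering: the regular-round pool 80/170 = 47.1%, Pool A 28/44 = 63.6% → Pool A
Arts: the regular-round pool 24/64 = 37.5%, Pool A 16/33 = 48.5% → Pool A
Law: the regular-round pool 8/12 = 66.7%, Pool A 20/27 = 74.1% → Pool A
Humanities: the regular-round pool 76/250 = 30.4%, Pool A 70/188 = 37.2% → Pool A
Overall: the regular-round pool 188/496 = 37.9%, Pool A 134/292 = 45.9% → Pool A
Pool A wins overall and in every department group — no reversal.

No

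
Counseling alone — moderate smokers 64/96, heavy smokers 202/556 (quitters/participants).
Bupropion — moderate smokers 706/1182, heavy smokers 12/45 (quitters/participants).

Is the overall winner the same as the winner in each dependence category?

No

Moderate smokers: counseling alone 64/96 = 66.7%, bupropion 706/1182 = 59.7% → counseling alone
Heavy smokers: counseling alone 202/556 = 36.3%, bupropion 12/45 = 26.7% → counseling alone
Overall: counseling alone 266/652 = 40.8%, bupropion 718/1227 = 58.5% → bupropion
Counseling alone wins each dependence group but bupropion wins overall — the comparison reverses. Counseling alone's participants skew toward heavy smokers, which has a lower base rate.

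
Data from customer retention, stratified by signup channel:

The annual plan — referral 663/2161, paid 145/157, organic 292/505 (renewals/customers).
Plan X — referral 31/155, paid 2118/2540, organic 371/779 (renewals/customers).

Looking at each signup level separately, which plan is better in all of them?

the annual plan

Referral: the annual plan 663/2161 = 30.7%, Plan X 31/155 = 20.0% → the annual plan
Paid: the annual plan 145/157 = 92.4%, Plan X 2118/2540 = 83.4% → the annual plan
Organic: the annual plan 292/505 = 57.8%, Plan X 371/779 = 47.6% → the annual plan
The annual plan has the higher rate in all 3 groups.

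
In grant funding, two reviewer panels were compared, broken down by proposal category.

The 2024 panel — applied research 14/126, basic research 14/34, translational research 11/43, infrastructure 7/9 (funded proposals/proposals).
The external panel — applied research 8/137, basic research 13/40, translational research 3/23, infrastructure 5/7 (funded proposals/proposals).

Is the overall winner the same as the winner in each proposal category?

Applied research: the 2024 panel 14/126 = 11.1%, the external panel 8/137 = 5.8% → the 2024 panel
Basic research: the 2024 panel 14/34 = 41.2%, the external panel 13/40 = 32.5% → the 2024 panel
Translational research: the 2024 panel 11/43 = 25.6%, the external panel 3/23 = 13.0% → the 2024 panel
Infrastructure: the 2024 panel 7/9 = 77.8%, the external panel 5/7 = 71.4% → the 2024 panel
Overall: the 2024 panel 46/212 = 21.7%, the external panel 29/207 = 14.0% → the 2024 panel
The 2024 panel wins overall and in every proposal group — no reversal.

Yes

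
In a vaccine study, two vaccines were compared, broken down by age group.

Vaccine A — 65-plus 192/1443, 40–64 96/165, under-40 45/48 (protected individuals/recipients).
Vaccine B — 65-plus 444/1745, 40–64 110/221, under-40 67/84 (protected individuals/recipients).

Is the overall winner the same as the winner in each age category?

65-plus: Vaccine A 192/1443 = 13.3%, Vaccine B 444/1745 = 25.4% → Vaccine B
40–64: Vaccine A 96/165 = 58.2%, Vaccine B 110/221 = 49.8% → Vaccine A
Under-40: Vaccine A 45/48 = 93.8%, Vaccine B 67/84 = 79.8% → Vaccine A
Overall: Vaccine A 333/1656 = 20.1%, Vaccine B 621/2050 = 30.3% → Vaccine B
Neither sweeps: Vaccine A wins 2 of 3 groups, Vaccine B wins 1. Vaccine B wins overall but not every group — no Simpson reversal.

No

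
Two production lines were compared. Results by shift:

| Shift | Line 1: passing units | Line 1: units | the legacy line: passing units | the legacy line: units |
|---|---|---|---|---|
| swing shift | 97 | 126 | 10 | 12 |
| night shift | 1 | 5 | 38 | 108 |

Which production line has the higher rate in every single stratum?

Swing shift: Line 1 97/126 = 77.0%, the legacy line 10/12 = 83.3% → the legacy line
Night shift: Line 1 1/5 = 20.0%, the legacy line 38/108 = 35.2% → the legacy line
The legacy line has the higher rate in both groups.

the legacy line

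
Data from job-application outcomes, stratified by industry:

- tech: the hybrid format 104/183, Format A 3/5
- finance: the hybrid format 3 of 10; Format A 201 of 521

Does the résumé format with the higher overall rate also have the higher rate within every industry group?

No

Tech: the hybrid format 104/183 = 56.8%, Format A 3/5 = 60.0% → Format A
Finance: the hybrid format 3/10 = 30.0%, Format A 201/521 = 38.6% → Format A
Overall: the hybrid format 107/193 = 55.4%, Format A 204/526 = 38.8% → the hybrid format
Format A wins each industry group but the hybrid format wins overall — the comparison reverses. Format A's applications skew toward finance, which has a lower base rate.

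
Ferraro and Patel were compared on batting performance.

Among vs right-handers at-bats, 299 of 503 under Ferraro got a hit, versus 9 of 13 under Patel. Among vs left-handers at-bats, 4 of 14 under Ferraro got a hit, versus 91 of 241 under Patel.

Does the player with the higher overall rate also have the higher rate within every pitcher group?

No

Vs right-handers: Ferraro 299/503 = 59.4%, Patel 9/13 = 69.2% → Patel
Vs left-handers: Ferraro 4/14 = 28.6%, Patel 91/241 = 37.8% → Patel
Overall: Ferraro 303/517 = 58.6%, Patel 100/254 = 39.4% → Ferraro
Patel wins each pitcher group but Ferraro wins overall — the comparison reverses. Patel's at-bats skew toward vs left-handers, which has a lower base rate.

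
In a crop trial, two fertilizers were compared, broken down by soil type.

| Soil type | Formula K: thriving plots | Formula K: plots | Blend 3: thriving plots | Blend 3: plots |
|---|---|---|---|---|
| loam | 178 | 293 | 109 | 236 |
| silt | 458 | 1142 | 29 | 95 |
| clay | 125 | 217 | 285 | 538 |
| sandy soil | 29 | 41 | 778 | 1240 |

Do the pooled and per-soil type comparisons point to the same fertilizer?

No

Loam: Formula K 178/293 = 60.8%, Blend 3 109/236 = 46.2% → Formula K
Silt: Formula K 458/1142 = 40.1%, Blend 3 29/95 = 30.5% → Formula K
Clay: Formula K 125/217 = 57.6%, Blend 3 285/538 = 53.0% → Formula K
Sandy soil: Formula K 29/41 = 70.7%, Blend 3 778/1240 = 62.7% → Formula K
Overall: Formula K 790/1693 = 46.7%, Blend 3 1201/2109 = 56.9% → Blend 3
Formula K wins each soil group but Blend 3 wins overall — the comparison reverses. Formula K's plots skew toward silt, which has a lower base rate.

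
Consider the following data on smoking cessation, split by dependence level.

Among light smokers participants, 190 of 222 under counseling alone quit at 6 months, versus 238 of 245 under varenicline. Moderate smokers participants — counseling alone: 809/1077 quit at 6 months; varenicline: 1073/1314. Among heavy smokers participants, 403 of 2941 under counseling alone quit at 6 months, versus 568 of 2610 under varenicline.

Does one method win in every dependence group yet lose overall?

No

Light smokers: counseling alone 190/222 = 85.6%, varenicline 238/245 = 97.1% → varenicline
Moderate smokers: counseling alone 809/1077 = 75.1%, varenicline 1073/1314 = 81.7% → varenicline
Heavy smokers: counseling alone 403/2941 = 13.7%, varenicline 568/2610 = 21.8% → varenicline
Overall: counseling alone 1402/4240 = 33.1%, varenicline 1879/4169 = 45.1% → varenicline
Varenicline wins overall and in every dependence group — no reversal.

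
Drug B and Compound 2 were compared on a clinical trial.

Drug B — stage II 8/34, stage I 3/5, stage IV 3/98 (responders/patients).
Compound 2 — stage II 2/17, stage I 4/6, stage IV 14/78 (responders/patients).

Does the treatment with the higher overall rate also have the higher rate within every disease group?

Stage II: Drug B 8/34 = 23.5%, Compound 2 2/17 = 11.8% → Drug B
Stage I: Drug B 3/5 = 60.0%, Compound 2 4/6 = 66.7% → Compound 2
Stage IV: Drug B 3/98 = 3.1%, Compound 2 14/78 = 17.9% → Compound 2
Overall: Drug B 14/137 = 10.2%, Compound 2 20/101 = 19.8% → Compound 2
Neither sweeps: Drug B wins 1 of 3 groups, Compound 2 wins 2. Compound 2 wins overall but not every group — no Simpson reversal.

No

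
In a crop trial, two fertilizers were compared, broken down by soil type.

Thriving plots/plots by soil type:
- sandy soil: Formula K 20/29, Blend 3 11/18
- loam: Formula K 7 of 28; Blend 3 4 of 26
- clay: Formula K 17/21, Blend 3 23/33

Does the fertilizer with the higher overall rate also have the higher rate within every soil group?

Yes

Sandy soil: Formula K 20/29 = 69.0%, Blend 3 11/18 = 61.1% → Formula K
Loam: Formula K 7/28 = 25.0%, Blend 3 4/26 = 15.4% → Formula K
Clay: Formula K 17/21 = 81.0%, Blend 3 23/33 = 69.7% → Formula K
Overall: Formula K 44/78 = 56.4%, Blend 3 38/77 = 49.4% → Formula K
Formula K wins overall and in every soil group — no reversal.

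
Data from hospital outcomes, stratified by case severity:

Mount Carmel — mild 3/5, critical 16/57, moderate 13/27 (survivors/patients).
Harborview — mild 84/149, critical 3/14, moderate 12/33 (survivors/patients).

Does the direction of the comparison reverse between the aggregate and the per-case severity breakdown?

Yes

Mild: Mount Carmel 3/5 = 60.0%, Harborview 84/149 = 56.4% → Mount Carmel
Critical: Mount Carmel 16/57 = 28.1%, Harborview 3/14 = 21.4% → Mount Carmel
Moderate: Mount Carmel 13/27 = 48.1%, Harborview 12/33 = 36.4% → Mount Carmel
Overall: Mount Carmel 32/89 = 36.0%, Harborview 99/196 = 50.5% → Harborview
Mount Carmel wins each case group but Harborview wins overall — the comparison reverses. Mount Carmel's patients skew toward critical, which has a lower base rate.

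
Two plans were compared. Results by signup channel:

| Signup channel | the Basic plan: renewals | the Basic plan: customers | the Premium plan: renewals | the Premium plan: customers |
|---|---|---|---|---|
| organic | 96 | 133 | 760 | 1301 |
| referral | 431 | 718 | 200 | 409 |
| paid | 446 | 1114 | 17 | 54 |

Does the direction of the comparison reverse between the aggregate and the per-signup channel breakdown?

Organic: the Basic plan 96/133 = 72.2%, the Premium plan 760/1301 = 58.4% → the Basic plan
Referral: the Basic plan 431/718 = 60.0%, the Premium plan 200/409 = 48.9% → the Basic plan
Paid: the Basic plan 446/1114 = 40.0%, the Premium plan 17/54 = 31.5% → the Basic plan
Overall: the Basic plan 973/1965 = 49.5%, the Premium plan 977/1764 = 55.4% → the Premium plan
The Basic plan wins each signup group but the Premium plan wins overall — the comparison reverses. The Basic plan's customers skew toward paid, which has a lower base rate.

Yes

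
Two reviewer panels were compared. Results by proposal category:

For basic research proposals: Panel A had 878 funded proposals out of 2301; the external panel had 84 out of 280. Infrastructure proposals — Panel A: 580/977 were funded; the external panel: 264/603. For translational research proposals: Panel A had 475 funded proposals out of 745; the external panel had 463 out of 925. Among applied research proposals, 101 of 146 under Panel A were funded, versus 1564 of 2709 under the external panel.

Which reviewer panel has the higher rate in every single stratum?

Panel A

Basic research: Panel A 878/2301 = 38.2%, the external panel 84/280 = 30.0% → Panel A
Infrastructure: Panel A 580/977 = 59.4%, the external panel 264/603 = 43.8% → Panel A
Translational research: Panel A 475/745 = 63.8%, the external panel 463/925 = 50.1% → Panel A
Applied research: Panel A 101/146 = 69.2%, the external panel 1564/2709 = 57.7% → Panel A
Panel A has the higher rate in all 4 groups.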